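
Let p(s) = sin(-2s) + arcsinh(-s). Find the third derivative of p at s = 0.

9

Expand each term separately and add.
From the series, [s^3] p = 3/2; multiply by 3! = 6 to get 9.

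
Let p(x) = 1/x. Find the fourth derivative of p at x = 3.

The coefficient of (x - 3)^4 in the expansion is 1/243, so p^(4)(3) = 4! * (1/243) = 8/81.

8/81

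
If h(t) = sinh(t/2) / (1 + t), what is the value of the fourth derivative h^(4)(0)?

-25/2

Take the Cauchy product of the two expansions.
The coefficient of t^4 in the expansion is -25/48, so h^(4)(0) = 4! * (-25/48) = -25/2.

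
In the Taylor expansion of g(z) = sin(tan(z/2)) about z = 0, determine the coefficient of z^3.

Substitute the inner expansion into the outer series and collect powers.
So c_3 = g′′′(0)/3! = 1/48.

1/48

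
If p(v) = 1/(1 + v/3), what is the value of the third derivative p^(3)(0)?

-2/9

The coefficient of v^3 in the expansion is -1/27, so p′′′(0) = 3! * (-1/27) = -2/9.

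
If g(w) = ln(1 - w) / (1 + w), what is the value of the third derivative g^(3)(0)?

-5

Multiply the two series term by term and collect like powers.
The coefficient of w^3 in the expansion is -5/6, so g′′′(0) = 3! * (-5/6) = -5.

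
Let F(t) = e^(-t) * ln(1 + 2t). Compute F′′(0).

Expand each factor separately, then convolve coefficients.
The coefficient of t^2 in the expansion is -4, so F′′(0) = 2! * (-4) = -8.

-8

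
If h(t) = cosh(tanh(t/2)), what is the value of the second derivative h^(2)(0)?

Let u equal the inner series; expand the outer function in u and truncate.
The coefficient of t^2 in the expansion is 1/8, so h′′(0) = 2! * (1/8) = 1/4.

1/4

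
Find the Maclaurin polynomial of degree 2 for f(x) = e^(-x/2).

x^2/8 - x/2 + 1

f(0) = 1
f′(0) = -1/2
f′′(0) = 1/4
Dividing each by k! gives the coefficients c_0, ..., c_2.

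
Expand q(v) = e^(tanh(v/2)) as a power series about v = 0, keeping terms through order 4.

Compose series: expand the inner function first, then feed it into the outer expansion.
q(0) = 1
q′(0) = 1/2
q′′(0) = 1/4
q′′′(0) = -1/8
q^(4)(0) = -7/16
Dividing each by k! gives the coefficients c_0, ..., c_4.

-7*v^4/384 - v^3/48 + v^2/8 + v/2 + 1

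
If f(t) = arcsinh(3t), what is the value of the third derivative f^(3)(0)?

From the series, [t^3] f = -9/2; multiply by 3! = 6 to get -27.

-27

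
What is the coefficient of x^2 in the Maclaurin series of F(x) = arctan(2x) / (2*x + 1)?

Use 1/(1 - r) = Σ r^k on the denominator, then take the Cauchy product.
F(0) = 0
F′(0) = 2
F′′(0) = -8

-4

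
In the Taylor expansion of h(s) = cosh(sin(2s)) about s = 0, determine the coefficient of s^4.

-2

Compose series: expand the inner function first, then feed it into the outer expansion.
So c_4 = h^(4)(0)/4! = -2.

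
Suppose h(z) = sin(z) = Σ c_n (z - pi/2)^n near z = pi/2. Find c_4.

1/24

Use the known series and substitute for the argument.
h(pi/2) = 1
h′(pi/2) = 0
h′′(pi/2) = -1
h′′′(pi/2) = 0
h^(4)(pi/2) = 1
So c_4 = h^(4)(pi/2)/4! = 1/24.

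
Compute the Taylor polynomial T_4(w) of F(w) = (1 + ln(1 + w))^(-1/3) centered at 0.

Let u equal the inner series; expand the outer function in u and truncate.

671*w^4/972 - 41*w^3/81 + 7*w^2/18 - w/3 + 1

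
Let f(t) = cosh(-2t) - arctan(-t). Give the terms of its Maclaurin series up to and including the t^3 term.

-t^3/3 + 2*t^2 + t + 1

Combine the two series term by term.
f(0) = 1
f′(0) = 1
f′′(0) = 4
f′′′(0) = -2
The Taylor polynomial is Σ f^(k)(0)/k! · t^k.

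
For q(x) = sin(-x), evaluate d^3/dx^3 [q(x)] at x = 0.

From the series, [x^3] q = 1/6; multiply by 3! = 6 to get 1.

1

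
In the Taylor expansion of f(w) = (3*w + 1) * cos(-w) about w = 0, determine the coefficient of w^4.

1/24

Distribute the polynomial across the series and collect like powers.
f(0) = 1
f′(0) = 3
f′′(0) = -1
f′′′(0) = -9
f^(4)(0) = 1
So c_4 = f^(4)(0)/4! = 1/24.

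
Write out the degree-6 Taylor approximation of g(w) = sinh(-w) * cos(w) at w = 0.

Take the Cauchy product of the two expansions.
[w^0] = 0;  [w^1] = -1;  [w^2] = 0;  [w^3] = 1/3;  [w^4] = 0;  [w^5] = 1/30;  [w^6] = 0.

w^5/30 + w^3/3 - w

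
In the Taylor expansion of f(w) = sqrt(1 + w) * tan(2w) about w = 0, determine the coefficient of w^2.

1

Write out both Maclaurin series and multiply, keeping only the needed powers.
[w^0] = 0;  [w^1] = 2;  [w^2] = 1.
So c_2 = f′′(0)/2! = 1.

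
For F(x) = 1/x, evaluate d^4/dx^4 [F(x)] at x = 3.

8/81

The coefficient of (x - 3)^4 in the expansion is 1/243, so F^(4)(3) = 4! * (1/243) = 8/81.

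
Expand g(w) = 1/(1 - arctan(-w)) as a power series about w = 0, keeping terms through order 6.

8*w^6/45 - w^5/5 + w^4/3 - 2*w^3/3 + w^2 - w + 1

Substitute the inner expansion into the outer series and collect powers.
g(0) = 1
g′(0) = -1
g′′(0) = 2
g′′′(0) = -4
g^(4)(0) = 8
g^(5)(0) = -24
g^(6)(0) = 128
The Taylor polynomial is Σ g^(k)(0)/k! · w^k.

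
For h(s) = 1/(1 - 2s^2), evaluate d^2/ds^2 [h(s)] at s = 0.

Differentiate repeatedly and evaluate at the center.
The coefficient of s^2 in the expansion is 2, so h′′(0) = 2! * (2) = 4.

4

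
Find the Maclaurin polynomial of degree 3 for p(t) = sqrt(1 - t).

-t^3/16 - t^2/8 - t/2 + 1

Compute the successive derivatives at the expansion point and divide by k!.
p(0) = 1
p′(0) = -1/2
p′′(0) = -1/4
p′′′(0) = -3/8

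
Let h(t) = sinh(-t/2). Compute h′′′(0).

-1/8

From the series, [t^3] h = -1/48; multiply by 3! = 6 to get -1/8.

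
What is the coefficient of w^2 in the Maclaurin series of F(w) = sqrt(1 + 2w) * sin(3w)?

Write out both Maclaurin series and multiply, keeping only the needed powers.
F(0) = 0
F′(0) = 3
F′′(0) = 6

3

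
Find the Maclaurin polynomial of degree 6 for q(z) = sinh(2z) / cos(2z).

48*z^5/5 + 16*z^3/3 + 2*z

Write the quotient as an unknown series and match coefficients against numerator = denominator · series.
q(0) = 0
q′(0) = 2
q′′(0) = 0
q′′′(0) = 32
q^(4)(0) = 0
q^(5)(0) = 1152
q^(6)(0) = 0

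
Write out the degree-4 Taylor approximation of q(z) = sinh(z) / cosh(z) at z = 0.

Divide the numerator series by the denominator series (power-series long division).
q(0) = 0
q′(0) = 1
q′′(0) = 0
q′′′(0) = -2
q^(4)(0) = 0

-z^3/3 + z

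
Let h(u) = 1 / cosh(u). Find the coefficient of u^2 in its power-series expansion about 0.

Invert the denominator's series and multiply.
h(0) = 1
h′(0) = 0
h′′(0) = -1
Then c_k = h^(k)(0)/k! gives each Taylor coefficient.

-1/2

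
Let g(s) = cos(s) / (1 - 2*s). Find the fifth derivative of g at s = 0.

3370

Use 1/(1 - r) = Σ r^k on the denominator, then take the Cauchy product.
The coefficient of s^5 in the expansion is 337/12, so g^(5)(0) = 5! * (337/12) = 3370.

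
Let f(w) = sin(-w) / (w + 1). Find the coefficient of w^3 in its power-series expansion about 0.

-5/6

Expand 1/(denominator) as a geometric series and multiply by the numerator's series.
f(0) = 0
f′(0) = -1
f′′(0) = 2
f′′′(0) = -5
So c_3 = f′′′(0)/3! = -5/6.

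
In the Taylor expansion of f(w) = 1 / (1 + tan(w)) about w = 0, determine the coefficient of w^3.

Use the geometric series for the reciprocal, then substitute.
f(0) = 1
f′(0) = -1
f′′(0) = 2
f′′′(0) = -8
So c_3 = f′′′(0)/3! = -4/3.

-4/3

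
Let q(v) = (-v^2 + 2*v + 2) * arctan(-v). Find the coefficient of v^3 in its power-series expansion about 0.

5/3

Distribute the polynomial across the series and collect like powers.
q(0) = 0
q′(0) = -2
q′′(0) = -4
q′′′(0) = 10
Then c_k = q^(k)(0)/k! gives each Taylor coefficient.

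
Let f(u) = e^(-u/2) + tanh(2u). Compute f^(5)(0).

Add the two expansions coefficient-wise.
From the series, [u^5] f = 5461/1280; multiply by 5! = 120 to get 16383/32.

16383/32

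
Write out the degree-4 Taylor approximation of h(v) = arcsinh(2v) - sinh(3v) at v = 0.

-35*v^3/6 - v

Expand each term separately and add.
h(0) = 0
h′(0) = -1
h′′(0) = 0
h′′′(0) = -35
h^(4)(0) = 0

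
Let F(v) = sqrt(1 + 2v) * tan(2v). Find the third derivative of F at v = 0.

10

Take the Cauchy product of the two expansions.
The coefficient of v^3 in the expansion is 5/3, so F′′′(0) = 3! * (5/3) = 10.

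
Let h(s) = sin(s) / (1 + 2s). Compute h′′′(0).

23

Take the Cauchy product of the two expansions.
The coefficient of s^3 in the expansion is 23/6, so h′′′(0) = 3! * (23/6) = 23.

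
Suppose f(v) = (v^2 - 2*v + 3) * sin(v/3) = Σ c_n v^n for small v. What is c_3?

Shift and add copies of the series according to the polynomial's terms.

17/54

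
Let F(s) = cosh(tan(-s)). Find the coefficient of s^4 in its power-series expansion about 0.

Compose series: expand the inner function first, then feed it into the outer expansion.
F(0) = 1
F′(0) = 0
F′′(0) = 1
F′′′(0) = 0
F^(4)(0) = 9

3/8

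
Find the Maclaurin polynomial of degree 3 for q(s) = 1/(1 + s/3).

-s^3/27 + s^2/9 - s/3 + 1

q(0) = 1
q′(0) = -1/3
q′′(0) = 2/9
q′′′(0) = -2/9
Dividing each by k! gives the coefficients c_0, ..., c_3.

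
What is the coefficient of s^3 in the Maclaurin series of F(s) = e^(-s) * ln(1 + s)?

Multiply the two series term by term and collect like powers.
F(0) = 0
F′(0) = 1
F′′(0) = -3
F′′′(0) = 8
So c_3 = F′′′(0)/3! = 4/3.

4/3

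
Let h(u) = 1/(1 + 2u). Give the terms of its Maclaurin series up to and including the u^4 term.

16*u^4 - 8*u^3 + 4*u^2 - 2*u + 1

[u^0] = 1;  [u^1] = -2;  [u^2] = 4;  [u^3] = -8;  [u^4] = 16.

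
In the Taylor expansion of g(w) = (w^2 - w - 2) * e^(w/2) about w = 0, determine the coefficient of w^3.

Multiply each power in the prefactor through the base expansion.
[w^0] = -2;  [w^1] = -2;  [w^2] = 1/4;  [w^3] = 1/3.
So c_3 = g′′′(0)/3! = 1/3.

1/3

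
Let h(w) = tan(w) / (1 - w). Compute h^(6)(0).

Take the Cauchy product of the two expansions.
From the series, [w^6] h = 22/15; multiply by 6! = 720 to get 1056.

1056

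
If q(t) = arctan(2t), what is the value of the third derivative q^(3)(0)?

Differentiate repeatedly and evaluate at the center.
From the series, [t^3] q = -8/3; multiply by 3! = 6 to get -16.

-16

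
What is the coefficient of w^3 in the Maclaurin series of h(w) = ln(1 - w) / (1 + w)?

-5/6

Take the Cauchy product of the two expansions.
h(0) = 0
h′(0) = -1
h′′(0) = 1
h′′′(0) = -5
So c_3 = h′′′(0)/3! = -5/6.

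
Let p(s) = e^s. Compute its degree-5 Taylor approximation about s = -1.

p(-1) = e^(-1)
p′(-1) = e^(-1)
p′′(-1) = e^(-1)
p′′′(-1) = e^(-1)
p^(4)(-1) = e^(-1)
p^(5)(-1) = e^(-1)

(s + 1)^5*e^(-1)/120 + (s + 1)^4*e^(-1)/24 + (s + 1)^3*e^(-1)/6 + (s + 1)^2*e^(-1)/2 + (s + 1)*e^(-1) + e^(-1)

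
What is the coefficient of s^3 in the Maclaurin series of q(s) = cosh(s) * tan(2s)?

Multiply the two series term by term and collect like powers.
So c_3 = q′′′(0)/3! = 11/3.

11/3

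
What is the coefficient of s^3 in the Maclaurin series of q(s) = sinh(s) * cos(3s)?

-13/3

Take the Cauchy product of the two expansions.
q(0) = 0
q′(0) = 1
q′′(0) = 0
q′′′(0) = -26
So c_3 = q′′′(0)/3! = -13/3.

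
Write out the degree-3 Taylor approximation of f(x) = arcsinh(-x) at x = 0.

x^3/6 - x

Compute the successive derivatives at the expansion point and divide by k!.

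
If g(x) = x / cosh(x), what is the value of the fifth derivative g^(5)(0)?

25

Write the quotient as an unknown series and match coefficients against numerator = denominator · series.
The coefficient of x^5 in the expansion is 5/24, so g^(5)(0) = 5! * (5/24) = 25.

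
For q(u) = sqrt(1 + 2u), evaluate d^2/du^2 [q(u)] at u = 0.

The coefficient of u^2 in the expansion is -1/2, so q′′(0) = 2! * (-1/2) = -1.

-1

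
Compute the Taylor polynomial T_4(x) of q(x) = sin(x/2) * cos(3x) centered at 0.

-109*x^3/48 + x/2

Expand each factor separately, then convolve coefficients.
q(0) = 0
q′(0) = 1/2
q′′(0) = 0
q′′′(0) = -109/8
q^(4)(0) = 0
Dividing each by k! gives the coefficients c_0, ..., c_4.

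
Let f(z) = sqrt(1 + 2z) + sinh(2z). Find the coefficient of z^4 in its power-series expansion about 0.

Combine the two series term by term.
f(0) = 1
f′(0) = 3
f′′(0) = -1
f′′′(0) = 11
f^(4)(0) = -15
Then c_k = f^(k)(0)/k! gives each Taylor coefficient.

-5/8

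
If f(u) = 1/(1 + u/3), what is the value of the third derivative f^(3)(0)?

From the series, [u^3] f = -1/27; multiply by 3! = 6 to get -2/9.

-2/9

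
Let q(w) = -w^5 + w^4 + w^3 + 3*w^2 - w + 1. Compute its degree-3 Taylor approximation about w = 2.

-31*(w - 2)^3 - 47*(w - 2)^2 - 25*(w - 2) + 3

q(2) = 3
q′(2) = -25
q′′(2) = -94
q′′′(2) = -186
The Taylor polynomial is Σ q^(k)(2)/k! · (w - 2)^k.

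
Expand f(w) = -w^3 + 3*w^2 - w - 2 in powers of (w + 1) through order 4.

f(-1) = 3
f′(-1) = -10
f′′(-1) = 12
f′′′(-1) = -6
f^(4)(-1) = 0

-(w + 1)^3 + 6*(w + 1)^2 - 10*(w + 1) + 3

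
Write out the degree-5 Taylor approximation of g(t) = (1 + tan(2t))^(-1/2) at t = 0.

-2401*t^5/120 + 67*t^4/8 - 23*t^3/6 + 3*t^2/2 - t + 1

Substitute the inner expansion into the outer series and collect powers.
[t^0] = 1;  [t^1] = -1;  [t^2] = 3/2;  [t^3] = -23/6;  [t^4] = 67/8;  [t^5] = -2401/120.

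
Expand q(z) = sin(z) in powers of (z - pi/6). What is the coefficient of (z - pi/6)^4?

1/48

[(z - pi/6)^0] = 1/2;  [(z - pi/6)^1] = sqrt(3)/2;  [(z - pi/6)^2] = -1/4;  [(z - pi/6)^3] = -sqrt(3)/12;  [(z - pi/6)^4] = 1/48.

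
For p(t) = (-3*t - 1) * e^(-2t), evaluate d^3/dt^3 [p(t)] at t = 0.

-28

Multiply each power in the prefactor through the base expansion.
The coefficient of t^3 in the expansion is -14/3, so p′′′(0) = 3! * (-14/3) = -28.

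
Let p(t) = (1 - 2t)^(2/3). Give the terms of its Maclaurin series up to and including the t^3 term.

-32*t^3/81 - 4*t^2/9 - 4*t/3 + 1

Use the known series and substitute for the argument.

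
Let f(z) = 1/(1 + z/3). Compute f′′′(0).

Use the known series and substitute for the argument.
From the series, [z^3] f = -1/27; multiply by 3! = 6 to get -2/9.

-2/9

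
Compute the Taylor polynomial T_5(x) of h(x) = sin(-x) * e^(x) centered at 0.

x^5/30 - x^3/3 - x^2 - x

Take the Cauchy product of the two expansions.
h(0) = 0
h′(0) = -1
h′′(0) = -2
h′′′(0) = -2
h^(4)(0) = 0
h^(5)(0) = 4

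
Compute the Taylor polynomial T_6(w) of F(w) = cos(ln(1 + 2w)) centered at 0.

Substitute the inner expansion into the outer series and collect powers.
F(0) = 1
F′(0) = 0
F′′(0) = -4
F′′′(0) = 24
F^(4)(0) = -160
F^(5)(0) = 1280
F^(6)(0) = -12160
Then c_k = F^(k)(0)/k! gives each Taylor coefficient.

-152*w^6/9 + 32*w^5/3 - 20*w^4/3 + 4*w^3 - 2*w^2 + 1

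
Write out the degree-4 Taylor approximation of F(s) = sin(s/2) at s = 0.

-s^3/48 + s/2

F(0) = 0
F′(0) = 1/2
F′′(0) = 0
F′′′(0) = -1/8
F^(4)(0) = 0
The Taylor polynomial is Σ F^(k)(0)/k! · s^k.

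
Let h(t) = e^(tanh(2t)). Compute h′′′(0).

-8

Let u equal the inner series; expand the outer function in u and truncate.
The coefficient of t^3 in the expansion is -4/3, so h′′′(0) = 3! * (-4/3) = -8.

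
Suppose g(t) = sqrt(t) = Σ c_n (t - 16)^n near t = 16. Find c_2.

-1/512

g(16) = 4
g′(16) = 1/8
g′′(16) = -1/256
So c_2 = g′′(16)/2! = -1/512.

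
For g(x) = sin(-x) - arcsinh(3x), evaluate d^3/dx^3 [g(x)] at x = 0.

28

Expand each term separately and add.
The coefficient of x^3 in the expansion is 14/3, so g′′′(0) = 3! * (14/3) = 28.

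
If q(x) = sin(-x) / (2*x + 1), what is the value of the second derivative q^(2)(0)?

Use 1/(1 - r) = Σ r^k on the denominator, then take the Cauchy product.
From the series, [x^2] q = 2; multiply by 2! = 2 to get 4.

4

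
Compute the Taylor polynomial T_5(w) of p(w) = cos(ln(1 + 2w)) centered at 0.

32*w^5/3 - 20*w^4/3 + 4*w^3 - 2*w^2 + 1

Let u equal the inner series; expand the outer function in u and truncate.
p(0) = 1
p′(0) = 0
p′′(0) = -4
p′′′(0) = 24
p^(4)(0) = -160
p^(5)(0) = 1280
Then c_k = p^(k)(0)/k! gives each Taylor coefficient.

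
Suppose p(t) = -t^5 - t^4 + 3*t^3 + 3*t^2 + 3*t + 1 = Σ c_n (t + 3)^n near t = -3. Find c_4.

p(-3) = 100
p′(-3) = -231
p′′(-3) = 384
p′′′(-3) = -450
p^(4)(-3) = 336
So c_4 = p^(4)(-3)/4! = 14.

14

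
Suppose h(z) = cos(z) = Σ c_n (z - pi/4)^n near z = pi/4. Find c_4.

sqrt(2)/48

Differentiate repeatedly and evaluate at the center.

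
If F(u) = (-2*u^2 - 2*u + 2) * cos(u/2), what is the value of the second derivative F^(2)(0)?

-9/2

Shift and add copies of the series according to the polynomial's terms.
The coefficient of u^2 in the expansion is -9/4, so F′′(0) = 2! * (-9/4) = -9/2.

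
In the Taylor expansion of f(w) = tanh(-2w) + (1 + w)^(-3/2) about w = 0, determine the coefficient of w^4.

Combine the two series term by term.
f(0) = 1
f′(0) = -7/2
f′′(0) = 15/4
f′′′(0) = 23/8
f^(4)(0) = 945/16
So c_4 = f^(4)(0)/4! = 315/128.

315/128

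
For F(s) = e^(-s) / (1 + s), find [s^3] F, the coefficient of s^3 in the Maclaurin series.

Expand each factor separately, then convolve coefficients.

-8/3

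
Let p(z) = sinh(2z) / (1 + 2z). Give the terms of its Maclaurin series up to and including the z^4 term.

-56*z^4/3 + 28*z^3/3 - 4*z^2 + 2*z

Write out both Maclaurin series and multiply, keeping only the needed powers.
[z^0] = 0;  [z^1] = 2;  [z^2] = -4;  [z^3] = 28/3;  [z^4] = -56/3.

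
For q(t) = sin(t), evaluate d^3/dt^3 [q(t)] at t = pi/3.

The coefficient of (t - pi/3)^3 in the expansion is -1/12, so q′′′(pi/3) = 3! * (-1/12) = -1/2.

-1/2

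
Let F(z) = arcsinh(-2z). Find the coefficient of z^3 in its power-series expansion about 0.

Differentiate repeatedly and evaluate at the center.
F(0) = 0
F′(0) = -2
F′′(0) = 0
F′′′(0) = 8

4/3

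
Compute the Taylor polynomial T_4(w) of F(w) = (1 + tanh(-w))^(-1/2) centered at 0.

3*w^4/128 + 7*w^3/48 + 3*w^2/8 + w/2 + 1

Substitute the inner expansion into the outer series and collect powers.
[w^0] = 1;  [w^1] = 1/2;  [w^2] = 3/8;  [w^3] = 7/48;  [w^4] = 3/128.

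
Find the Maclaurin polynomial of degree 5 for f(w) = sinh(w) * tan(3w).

Expand each factor separately, then convolve coefficients.
[w^0] = 0;  [w^1] = 0;  [w^2] = 3;  [w^3] = 0;  [w^4] = 19/2;  [w^5] = 0.

19*w^4/2 + 3*w^2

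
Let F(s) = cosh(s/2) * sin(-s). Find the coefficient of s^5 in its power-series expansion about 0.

Expand each factor separately, then convolve coefficients.
F(0) = 0
F′(0) = -1
F′′(0) = 0
F′′′(0) = 1/4
F^(4)(0) = 0
F^(5)(0) = 19/16
So c_5 = F^(5)(0)/5! = 19/1920.

19/1920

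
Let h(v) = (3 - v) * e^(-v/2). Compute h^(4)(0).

Multiply each power in the prefactor through the base expansion.
The coefficient of v^4 in the expansion is 11/384, so h^(4)(0) = 4! * (11/384) = 11/16.

11/16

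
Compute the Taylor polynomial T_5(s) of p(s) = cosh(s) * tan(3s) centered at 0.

Multiply the two series term by term and collect like powers.
[s^0] = 0;  [s^1] = 3;  [s^2] = 0;  [s^3] = 21/2;  [s^4] = 0;  [s^5] = 1481/40.

1481*s^5/40 + 21*s^3/2 + 3*s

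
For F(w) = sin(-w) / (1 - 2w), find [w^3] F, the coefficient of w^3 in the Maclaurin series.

Expand each factor separately, then convolve coefficients.
F(0) = 0
F′(0) = -1
F′′(0) = -4
F′′′(0) = -23
The Taylor polynomial is Σ F^(k)(0)/k! · w^k.

-23/6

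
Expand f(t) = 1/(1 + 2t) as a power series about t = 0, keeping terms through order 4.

16*t^4 - 8*t^3 + 4*t^2 - 2*t + 1

Differentiate repeatedly and evaluate at the center.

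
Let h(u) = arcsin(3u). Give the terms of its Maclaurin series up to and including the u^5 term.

729*u^5/40 + 9*u^3/2 + 3*u

Differentiate repeatedly and evaluate at the center.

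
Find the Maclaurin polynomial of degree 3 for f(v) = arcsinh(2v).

f(0) = 0
f′(0) = 2
f′′(0) = 0
f′′′(0) = -8
The Taylor polynomial is Σ f^(k)(0)/k! · v^k.

-4*v^3/3 + 2*v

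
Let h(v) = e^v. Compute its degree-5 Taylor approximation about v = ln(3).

Differentiate repeatedly and evaluate at the center.
h(ln(3)) = 3
h′(ln(3)) = 3
h′′(ln(3)) = 3
h′′′(ln(3)) = 3
h^(4)(ln(3)) = 3
h^(5)(ln(3)) = 3

(v - ln(3))^5/40 + (v - ln(3))^4/8 + (v - ln(3))^3/2 + 3*(v - ln(3))^2/2 + 3*(v - ln(3)) + 3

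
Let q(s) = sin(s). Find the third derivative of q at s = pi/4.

The coefficient of (s - pi/4)^3 in the expansion is -sqrt(2)/12, so q′′′(pi/4) = 3! * (-sqrt(2)/12) = -sqrt(2)/2.

-sqrt(2)/2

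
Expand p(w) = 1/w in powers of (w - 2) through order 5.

Use the known series and substitute for the argument.
p(2) = 1/2
p′(2) = -1/4
p′′(2) = 1/4
p′′′(2) = -3/8
p^(4)(2) = 3/4
p^(5)(2) = -15/8
Dividing each by k! gives the coefficients c_0, ..., c_5.

-(w - 2)^5/64 + (w - 2)^4/32 - (w - 2)^3/16 + (w - 2)^2/8 - (w - 2)/4 + 1/2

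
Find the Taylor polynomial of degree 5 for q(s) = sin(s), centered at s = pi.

Apply the Taylor formula c_k = f^(k)(a)/k!.
q(pi) = 0
q′(pi) = -1
q′′(pi) = 0
q′′′(pi) = 1
q^(4)(pi) = 0
q^(5)(pi) = -1
Dividing each by k! gives the coefficients c_0, ..., c_5.

-(s - pi)^5/120 + (s - pi)^3/6 - (s - pi)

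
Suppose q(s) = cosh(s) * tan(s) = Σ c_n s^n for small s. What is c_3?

5/6

Multiply the two series term by term and collect like powers.
[s^0] = 0;  [s^1] = 1;  [s^2] = 0;  [s^3] = 5/6.
So c_3 = q′′′(0)/3! = 5/6.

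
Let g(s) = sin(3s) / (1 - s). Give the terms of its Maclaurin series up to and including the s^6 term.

21*s^6/40 + 21*s^5/40 - 3*s^4/2 - 3*s^3/2 + 3*s^2 + 3*s

Multiply the two series term by term and collect like powers.
[s^0] = 0;  [s^1] = 3;  [s^2] = 3;  [s^3] = -3/2;  [s^4] = -3/2;  [s^5] = 21/40;  [s^6] = 21/40.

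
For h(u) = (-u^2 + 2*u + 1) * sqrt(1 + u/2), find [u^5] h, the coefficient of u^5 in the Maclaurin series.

Multiply each power in the prefactor through the base expansion.
h(0) = 1
h′(0) = 9/4
h′′(0) = -17/16
h′′′(0) = -117/64
h^(4)(0) = 273/256
h^(5)(0) = -1455/1024
Dividing each by k! gives the coefficients c_0, ..., c_5.

-97/8192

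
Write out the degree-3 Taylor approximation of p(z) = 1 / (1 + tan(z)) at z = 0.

Expand as Σ (-1)^k u^k with u equal to the inner function's series.

-4*z^3/3 + z^2 - z + 1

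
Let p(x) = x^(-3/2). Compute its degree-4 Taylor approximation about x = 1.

p(1) = 1
p′(1) = -3/2
p′′(1) = 15/4
p′′′(1) = -105/8
p^(4)(1) = 945/16
Dividing each by k! gives the coefficients c_0, ..., c_4.

315*(x - 1)^4/128 - 35*(x - 1)^3/16 + 15*(x - 1)^2/8 - 3*(x - 1)/2 + 1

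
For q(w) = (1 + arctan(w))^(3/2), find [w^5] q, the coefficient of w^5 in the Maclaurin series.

Plug the Maclaurin series of the inner function into that of the outer and collect terms.
q(0) = 1
q′(0) = 3/2
q′′(0) = 3/4
q′′′(0) = -27/8
q^(4)(0) = -87/16
q^(5)(0) = 1347/32
So c_5 = q^(5)(0)/5! = 449/1280.

449/1280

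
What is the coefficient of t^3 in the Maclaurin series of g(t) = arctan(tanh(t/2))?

Let u equal the inner series; expand the outer function in u and truncate.
g(0) = 0
g′(0) = 1/2
g′′(0) = 0
g′′′(0) = -1/2
So c_3 = g′′′(0)/3! = -1/12.

-1/12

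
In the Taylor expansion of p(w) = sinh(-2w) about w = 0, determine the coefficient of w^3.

[w^0] = 0;  [w^1] = -2;  [w^2] = 0;  [w^3] = -4/3.

-4/3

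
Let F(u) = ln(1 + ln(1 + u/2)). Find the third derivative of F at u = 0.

Compose series: expand the inner function first, then feed it into the outer expansion.
From the series, [u^3] F = 7/48; multiply by 3! = 6 to get 7/8.

7/8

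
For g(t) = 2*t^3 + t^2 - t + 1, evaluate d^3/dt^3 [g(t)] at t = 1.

From the series, [(t - 1)^3] g = 2; multiply by 3! = 6 to get 12.

12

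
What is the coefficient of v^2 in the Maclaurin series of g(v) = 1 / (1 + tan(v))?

Write 1/(1+u) = 1 - u + u^2 - u^3 + ... and substitute the series for u.

1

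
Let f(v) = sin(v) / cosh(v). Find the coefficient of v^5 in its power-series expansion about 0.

3/10

Write the quotient as an unknown series and match coefficients against numerator = denominator · series.
f(0) = 0
f′(0) = 1
f′′(0) = 0
f′′′(0) = -4
f^(4)(0) = 0
f^(5)(0) = 36
So c_5 = f^(5)(0)/5! = 3/10.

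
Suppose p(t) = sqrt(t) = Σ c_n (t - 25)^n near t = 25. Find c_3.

Apply the Taylor formula c_k = f^(k)(a)/k!.
p(25) = 5
p′(25) = 1/10
p′′(25) = -1/500
p′′′(25) = 3/25000

1/50000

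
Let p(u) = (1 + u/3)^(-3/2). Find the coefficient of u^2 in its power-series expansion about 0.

5/24

p(0) = 1
p′(0) = -1/2
p′′(0) = 5/12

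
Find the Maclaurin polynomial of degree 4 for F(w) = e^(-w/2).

F(0) = 1
F′(0) = -1/2
F′′(0) = 1/4
F′′′(0) = -1/8
F^(4)(0) = 1/16

w^4/384 - w^3/48 + w^2/8 - w/2 + 1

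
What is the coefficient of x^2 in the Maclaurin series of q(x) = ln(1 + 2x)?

q(0) = 0
q′(0) = 2
q′′(0) = -4
So c_2 = q′′(0)/2! = -2.

-2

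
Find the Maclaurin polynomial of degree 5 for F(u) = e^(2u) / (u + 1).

-u^5/15 + u^4/3 + u^3/3 + u^2 + u + 1

Use 1/(1 - r) = Σ r^k on the denominator, then take the Cauchy product.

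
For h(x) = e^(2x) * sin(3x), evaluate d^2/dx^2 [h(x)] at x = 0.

Write out both Maclaurin series and multiply, keeping only the needed powers.
The coefficient of x^2 in the expansion is 6, so h′′(0) = 2! * (6) = 12.

12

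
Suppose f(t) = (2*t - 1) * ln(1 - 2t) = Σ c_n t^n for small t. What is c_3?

Multiply each power in the prefactor through the base expansion.
f(0) = 0
f′(0) = 2
f′′(0) = -4
f′′′(0) = -8

-4/3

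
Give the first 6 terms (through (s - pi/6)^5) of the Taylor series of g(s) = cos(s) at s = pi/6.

-(s - pi/6)^5/240 + sqrt(3)*(s - pi/6)^4/48 + (s - pi/6)^3/12 - sqrt(3)*(s - pi/6)^2/4 - (s - pi/6)/2 + sqrt(3)/2

Use the known series and substitute for the argument.
g(pi/6) = sqrt(3)/2
g′(pi/6) = -1/2
g′′(pi/6) = -sqrt(3)/2
g′′′(pi/6) = 1/2
g^(4)(pi/6) = sqrt(3)/2
g^(5)(pi/6) = -1/2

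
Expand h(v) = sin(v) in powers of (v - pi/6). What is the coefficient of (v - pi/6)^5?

sqrt(3)/240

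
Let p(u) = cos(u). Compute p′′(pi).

The coefficient of (u - pi)^2 in the expansion is 1/2, so p′′(pi) = 2! * (1/2) = 1.

1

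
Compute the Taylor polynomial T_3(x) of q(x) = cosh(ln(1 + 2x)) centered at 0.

-4*x^3 + 2*x^2 + 1

Let u equal the inner series; expand the outer function in u and truncate.
[x^0] = 1;  [x^1] = 0;  [x^2] = 2;  [x^3] = -4.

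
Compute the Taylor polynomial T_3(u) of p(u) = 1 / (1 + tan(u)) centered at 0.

Write 1/(1+u) = 1 - u + u^2 - u^3 + ... and substitute the series for u.
p(0) = 1
p′(0) = -1
p′′(0) = 2
p′′′(0) = -8

-4*u^3/3 + u^2 - u + 1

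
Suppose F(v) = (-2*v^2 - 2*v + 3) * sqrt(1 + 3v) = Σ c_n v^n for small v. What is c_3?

Multiply each power in the prefactor through the base expansion.
[v^0] = 3;  [v^1] = 5/2;  [v^2] = -67/8;  [v^3] = 69/16.
So c_3 = F′′′(0)/3! = 69/16.

69/16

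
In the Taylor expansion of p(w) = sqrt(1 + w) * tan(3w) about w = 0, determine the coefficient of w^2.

3/2

Take the Cauchy product of the two expansions.
p(0) = 0
p′(0) = 3
p′′(0) = 3
Dividing each by k! gives the coefficients c_0, ..., c_2.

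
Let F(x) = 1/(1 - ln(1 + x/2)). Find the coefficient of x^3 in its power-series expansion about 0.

Compose series: expand the inner function first, then feed it into the outer expansion.
F(0) = 1
F′(0) = 1/2
F′′(0) = 1/4
F′′′(0) = 1/4
So c_3 = F′′′(0)/3! = 1/24.

1/24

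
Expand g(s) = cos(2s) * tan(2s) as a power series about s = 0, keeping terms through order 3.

-4*s^3/3 + 2*s

Write out both Maclaurin series and multiply, keeping only the needed powers.
[s^0] = 0;  [s^1] = 2;  [s^2] = 0;  [s^3] = -4/3.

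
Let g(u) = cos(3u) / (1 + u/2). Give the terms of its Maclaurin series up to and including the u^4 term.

Multiply the two series term by term and collect like powers.
[u^0] = 1;  [u^1] = -1/2;  [u^2] = -17/4;  [u^3] = 17/8;  [u^4] = 37/16.

37*u^4/16 + 17*u^3/8 - 17*u^2/4 - u/2 + 1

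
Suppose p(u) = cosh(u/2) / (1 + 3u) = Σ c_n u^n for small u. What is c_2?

73/8

Expand each factor separately, then convolve coefficients.
p(0) = 1
p′(0) = -3
p′′(0) = 73/4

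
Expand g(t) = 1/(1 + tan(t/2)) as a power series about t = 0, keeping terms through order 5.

Plug the Maclaurin series of the inner function into that of the outer and collect terms.

-t^5/15 + 5*t^4/48 - t^3/6 + t^2/4 - t/2 + 1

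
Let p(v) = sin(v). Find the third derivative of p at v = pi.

1

Differentiate repeatedly and evaluate at the center.
The coefficient of (v - pi)^3 in the expansion is 1/6, so p′′′(pi) = 3! * (1/6) = 1.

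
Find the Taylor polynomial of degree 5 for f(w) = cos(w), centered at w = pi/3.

f(pi/3) = 1/2
f′(pi/3) = -sqrt(3)/2
f′′(pi/3) = -1/2
f′′′(pi/3) = sqrt(3)/2
f^(4)(pi/3) = 1/2
f^(5)(pi/3) = -sqrt(3)/2

-sqrt(3)*(w - pi/3)^5/240 + (w - pi/3)^4/48 + sqrt(3)*(w - pi/3)^3/12 - (w - pi/3)^2/4 - sqrt(3)*(w - pi/3)/2 + 1/2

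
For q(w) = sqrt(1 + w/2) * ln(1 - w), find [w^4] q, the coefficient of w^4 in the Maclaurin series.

-125/384

Expand each factor separately, then convolve coefficients.
[w^0] = 0;  [w^1] = -1;  [w^2] = -3/4;  [w^3] = -41/96;  [w^4] = -125/384.
So c_4 = q^(4)(0)/4! = -125/384.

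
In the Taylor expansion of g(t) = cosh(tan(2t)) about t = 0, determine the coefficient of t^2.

2

Compose series: expand the inner function first, then feed it into the outer expansion.
[t^0] = 1;  [t^1] = 0;  [t^2] = 2.
So c_2 = g′′(0)/2! = 2.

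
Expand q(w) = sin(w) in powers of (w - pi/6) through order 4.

(w - pi/6)^4/48 - sqrt(3)*(w - pi/6)^3/12 - (w - pi/6)^2/4 + sqrt(3)*(w - pi/6)/2 + 1/2

Use the known series and substitute for the argument.
q(pi/6) = 1/2
q′(pi/6) = sqrt(3)/2
q′′(pi/6) = -1/2
q′′′(pi/6) = -sqrt(3)/2
q^(4)(pi/6) = 1/2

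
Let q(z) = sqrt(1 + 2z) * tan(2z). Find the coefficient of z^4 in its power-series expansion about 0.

Multiply the two series term by term and collect like powers.
So c_4 = q^(4)(0)/4! = 11/3.

11/3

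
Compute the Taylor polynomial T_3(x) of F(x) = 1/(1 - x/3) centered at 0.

x^3/27 + x^2/9 + x/3 + 1

F(0) = 1
F′(0) = 1/3
F′′(0) = 2/9
F′′′(0) = 2/9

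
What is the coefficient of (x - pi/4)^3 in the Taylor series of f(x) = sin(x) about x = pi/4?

-sqrt(2)/12

Apply the Taylor formula c_k = f^(k)(a)/k!.
f(pi/4) = sqrt(2)/2
f′(pi/4) = sqrt(2)/2
f′′(pi/4) = -sqrt(2)/2
f′′′(pi/4) = -sqrt(2)/2
Dividing each by k! gives the coefficients c_0, ..., c_3.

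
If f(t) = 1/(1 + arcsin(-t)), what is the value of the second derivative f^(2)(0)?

Plug the Maclaurin series of the inner function into that of the outer and collect terms.
From the series, [t^2] f = 1; multiply by 2! = 2 to get 2.

2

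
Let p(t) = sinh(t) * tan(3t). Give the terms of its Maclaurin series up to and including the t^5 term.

19*t^4/2 + 3*t^2

Take the Cauchy product of the two expansions.
[t^0] = 0;  [t^1] = 0;  [t^2] = 3;  [t^3] = 0;  [t^4] = 19/2;  [t^5] = 0.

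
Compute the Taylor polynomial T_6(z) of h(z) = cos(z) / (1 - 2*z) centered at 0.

40439*z^6/720 + 337*z^5/12 + 337*z^4/24 + 7*z^3 + 7*z^2/2 + 2*z + 1

Multiply the numerator's expansion by the denominator's geometric series.
[z^0] = 1;  [z^1] = 2;  [z^2] = 7/2;  [z^3] = 7;  [z^4] = 337/24;  [z^5] = 337/12;  [z^6] = 40439/720.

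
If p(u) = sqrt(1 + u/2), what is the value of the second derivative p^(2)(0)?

-1/16

From the series, [u^2] p = -1/32; multiply by 2! = 2 to get -1/16.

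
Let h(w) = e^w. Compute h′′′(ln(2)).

2

From the series, [(w - ln(2))^3] h = 1/3; multiply by 3! = 6 to get 2.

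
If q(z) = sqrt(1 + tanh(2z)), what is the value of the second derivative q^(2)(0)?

-1

Plug the Maclaurin series of the inner function into that of the outer and collect terms.
The coefficient of z^2 in the expansion is -1/2, so q′′(0) = 2! * (-1/2) = -1.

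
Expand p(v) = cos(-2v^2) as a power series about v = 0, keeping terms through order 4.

Compute the successive derivatives at the expansion point and divide by k!.
p(0) = 1
p′(0) = 0
p′′(0) = 0
p′′′(0) = 0
p^(4)(0) = -48
The Taylor polynomial is Σ p^(k)(0)/k! · v^k.

1 - 2*v^4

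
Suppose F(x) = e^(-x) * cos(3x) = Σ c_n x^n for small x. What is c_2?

Expand each factor separately, then convolve coefficients.
F(0) = 1
F′(0) = -1
F′′(0) = -8
So c_2 = F′′(0)/2! = -4.

-4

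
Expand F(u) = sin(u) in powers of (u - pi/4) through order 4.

sqrt(2)*(u - pi/4)^4/48 - sqrt(2)*(u - pi/4)^3/12 - sqrt(2)*(u - pi/4)^2/4 + sqrt(2)*(u - pi/4)/2 + sqrt(2)/2

F(pi/4) = sqrt(2)/2
F′(pi/4) = sqrt(2)/2
F′′(pi/4) = -sqrt(2)/2
F′′′(pi/4) = -sqrt(2)/2
F^(4)(pi/4) = sqrt(2)/2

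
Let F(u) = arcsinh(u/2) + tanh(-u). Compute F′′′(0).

15/8

Expand each term separately and add.
From the series, [u^3] F = 5/16; multiply by 3! = 6 to get 15/8.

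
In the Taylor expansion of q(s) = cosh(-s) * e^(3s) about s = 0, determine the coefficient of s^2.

Write out both Maclaurin series and multiply, keeping only the needed powers.
q(0) = 1
q′(0) = 3
q′′(0) = 10
So c_2 = q′′(0)/2! = 5.

5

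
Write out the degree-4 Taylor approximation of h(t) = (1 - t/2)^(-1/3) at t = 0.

35*t^4/3888 + 7*t^3/324 + t^2/18 + t/6 + 1

Use the known series and substitute for the argument.
[t^0] = 1;  [t^1] = 1/6;  [t^2] = 1/18;  [t^3] = 7/324;  [t^4] = 35/3888.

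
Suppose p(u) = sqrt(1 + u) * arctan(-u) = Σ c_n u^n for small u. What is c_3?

Write out both Maclaurin series and multiply, keeping only the needed powers.
[u^0] = 0;  [u^1] = -1;  [u^2] = -1/2;  [u^3] = 11/24.

11/24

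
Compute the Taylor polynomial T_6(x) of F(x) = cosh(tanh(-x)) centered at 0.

97*x^6/720 - 7*x^4/24 + x^2/2 + 1

Substitute the inner expansion into the outer series and collect powers.
[x^0] = 1;  [x^1] = 0;  [x^2] = 1/2;  [x^3] = 0;  [x^4] = -7/24;  [x^5] = 0;  [x^6] = 97/720.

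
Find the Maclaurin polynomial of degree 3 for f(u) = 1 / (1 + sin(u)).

-5*u^3/6 + u^2 - u + 1

Write 1/(1+u) = 1 - u + u^2 - u^3 + ... and substitute the series for u.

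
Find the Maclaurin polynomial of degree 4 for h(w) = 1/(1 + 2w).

16*w^4 - 8*w^3 + 4*w^2 - 2*w + 1

[w^0] = 1;  [w^1] = -2;  [w^2] = 4;  [w^3] = -8;  [w^4] = 16.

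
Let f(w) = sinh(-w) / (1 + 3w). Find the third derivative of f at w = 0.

-55

Expand each factor separately, then convolve coefficients.
From the series, [w^3] f = -55/6; multiply by 3! = 6 to get -55.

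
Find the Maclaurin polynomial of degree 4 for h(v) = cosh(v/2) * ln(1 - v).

-5*v^4/16 - 11*v^3/24 - v^2/2 - v

Write out both Maclaurin series and multiply, keeping only the needed powers.
h(0) = 0
h′(0) = -1
h′′(0) = -1
h′′′(0) = -11/4
h^(4)(0) = -15/2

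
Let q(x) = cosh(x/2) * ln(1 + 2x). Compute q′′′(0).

Expand each factor separately, then convolve coefficients.
The coefficient of x^3 in the expansion is 35/12, so q′′′(0) = 3! * (35/12) = 35/2.

35/2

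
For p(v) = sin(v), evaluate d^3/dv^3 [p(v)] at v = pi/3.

-1/2

The coefficient of (v - pi/3)^3 in the expansion is -1/12, so p′′′(pi/3) = 3! * (-1/12) = -1/2.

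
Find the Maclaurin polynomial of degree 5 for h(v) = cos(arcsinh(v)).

5*v^4/24 - v^2/2 + 1

Substitute the inner expansion into the outer series and collect powers.
h(0) = 1
h′(0) = 0
h′′(0) = -1
h′′′(0) = 0
h^(4)(0) = 5
h^(5)(0) = 0
Then c_k = h^(k)(0)/k! gives each Taylor coefficient.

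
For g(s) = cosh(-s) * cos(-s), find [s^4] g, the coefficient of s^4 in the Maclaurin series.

Multiply the two series term by term and collect like powers.
g(0) = 1
g′(0) = 0
g′′(0) = 0
g′′′(0) = 0
g^(4)(0) = -4

-1/6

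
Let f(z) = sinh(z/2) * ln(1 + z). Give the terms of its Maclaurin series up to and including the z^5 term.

-13*z^5/96 + 3*z^4/16 - z^3/4 + z^2/2

Write out both Maclaurin series and multiply, keeping only the needed powers.
f(0) = 0
f′(0) = 0
f′′(0) = 1
f′′′(0) = -3/2
f^(4)(0) = 9/2
f^(5)(0) = -65/4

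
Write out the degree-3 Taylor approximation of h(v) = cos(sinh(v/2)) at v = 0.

1 - v^2/8

Substitute the inner expansion into the outer series and collect powers.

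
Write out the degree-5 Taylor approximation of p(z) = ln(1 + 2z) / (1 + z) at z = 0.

256*z^5/15 - 32*z^4/3 + 20*z^3/3 - 4*z^2 + 2*z

Take the Cauchy product of the two expansions.
p(0) = 0
p′(0) = 2
p′′(0) = -8
p′′′(0) = 40
p^(4)(0) = -256
p^(5)(0) = 2048
Dividing each by k! gives the coefficients c_0, ..., c_5.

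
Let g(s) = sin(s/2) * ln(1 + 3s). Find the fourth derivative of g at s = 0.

213/2

Take the Cauchy product of the two expansions.
From the series, [s^4] g = 71/16; multiply by 4! = 24 to get 213/2.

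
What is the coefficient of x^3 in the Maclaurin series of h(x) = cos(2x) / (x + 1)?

1

Multiply the numerator's expansion by the denominator's geometric series.
h(0) = 1
h′(0) = -1
h′′(0) = -2
h′′′(0) = 6
The Taylor polynomial is Σ h^(k)(0)/k! · x^k.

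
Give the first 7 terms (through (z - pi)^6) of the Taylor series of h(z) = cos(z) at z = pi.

(z - pi)^6/720 - (z - pi)^4/24 + (z - pi)^2/2 - 1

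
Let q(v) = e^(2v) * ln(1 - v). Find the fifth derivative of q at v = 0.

Write out both Maclaurin series and multiply, keeping only the needed powers.
The coefficient of v^5 in the expansion is -27/10, so q^(5)(0) = 5! * (-27/10) = -324.

-324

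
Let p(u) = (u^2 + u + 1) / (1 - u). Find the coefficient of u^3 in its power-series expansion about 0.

Shift and add copies of the series according to the polynomial's terms.
So c_3 = p′′′(0)/3! = 3.

3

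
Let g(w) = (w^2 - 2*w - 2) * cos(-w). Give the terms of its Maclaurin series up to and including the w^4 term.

Distribute the polynomial across the series and collect like powers.
g(0) = -2
g′(0) = -2
g′′(0) = 4
g′′′(0) = 6
g^(4)(0) = -14
Then c_k = g^(k)(0)/k! gives each Taylor coefficient.

-7*w^4/12 + w^3 + 2*w^2 - 2*w - 2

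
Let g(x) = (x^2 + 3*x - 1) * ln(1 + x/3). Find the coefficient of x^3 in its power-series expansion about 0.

25/162

Multiply each power in the prefactor through the base expansion.
g(0) = 0
g′(0) = -1/3
g′′(0) = 19/9
g′′′(0) = 25/27
Dividing each by k! gives the coefficients c_0, ..., c_3.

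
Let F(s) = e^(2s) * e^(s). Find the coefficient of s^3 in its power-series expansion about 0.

Multiply the two series term by term and collect like powers.
F(0) = 1
F′(0) = 3
F′′(0) = 9
F′′′(0) = 27
So c_3 = F′′′(0)/3! = 9/2.

9/2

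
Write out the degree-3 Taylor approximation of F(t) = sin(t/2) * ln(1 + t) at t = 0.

Write out both Maclaurin series and multiply, keeping only the needed powers.
[t^0] = 0;  [t^1] = 0;  [t^2] = 1/2;  [t^3] = -1/4.

-t^3/4 + t^2/2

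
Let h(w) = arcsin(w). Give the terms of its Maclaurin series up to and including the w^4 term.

w^3/6 + w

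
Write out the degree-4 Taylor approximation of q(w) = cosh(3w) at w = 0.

27*w^4/8 + 9*w^2/2 + 1

Differentiate repeatedly and evaluate at the center.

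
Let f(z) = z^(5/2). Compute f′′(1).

The coefficient of (z - 1)^2 in the expansion is 15/8, so f′′(1) = 2! * (15/8) = 15/4.

15/4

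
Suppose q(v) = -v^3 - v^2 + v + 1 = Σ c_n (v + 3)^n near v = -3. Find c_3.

q(-3) = 16
q′(-3) = -20
q′′(-3) = 16
q′′′(-3) = -6
So c_3 = q′′′(-3)/3! = -1.

-1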